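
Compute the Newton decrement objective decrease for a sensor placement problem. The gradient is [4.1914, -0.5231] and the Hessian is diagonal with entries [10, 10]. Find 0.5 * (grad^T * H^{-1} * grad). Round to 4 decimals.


Step 1: H is diagonal, so H^(-1) * g = [0.4191, -0.0523].
Step 2: g^T H^(-1) g = sum_i g_i^2 / H_ii
  = (4.1914)^2/10 + (-0.5231)^2/10
  = 1.7568 + 0.0274 = 1.7841
Step 3: Objective decrease = 0.5 * g^T H^(-1) g = 0.8921


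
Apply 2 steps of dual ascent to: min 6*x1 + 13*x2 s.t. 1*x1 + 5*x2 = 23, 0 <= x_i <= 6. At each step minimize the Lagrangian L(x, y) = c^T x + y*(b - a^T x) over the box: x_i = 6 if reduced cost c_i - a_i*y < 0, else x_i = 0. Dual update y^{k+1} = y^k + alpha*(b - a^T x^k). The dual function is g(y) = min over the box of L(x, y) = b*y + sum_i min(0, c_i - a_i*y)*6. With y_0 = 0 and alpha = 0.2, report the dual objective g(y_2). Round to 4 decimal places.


Dual ascent for LP: min 6*x1 + 13*x2, 1*x1 + 5*x2 = 23, 0 <= x_i <= 6
Step 1: y^k = 0.0, reduced costs: (6.0, 13.0)
  x^k = (0.0, 0.0), subgradient = b - a^T x = 23.0
  y^{k+1} = 0.0 + 0.2*23.0 = 4.6
Step 2: y^k = 4.6, reduced costs: (1.4, -10.0)
  x^k = (0.0, 6.0), subgradient = b - a^T x = -7.0
  y^{k+1} = 4.6 + 0.2*-7.0 = 3.2
Dual objective at y_2 = 3.2: reduced costs (2.8, -3.0), box minimizer x = (0.0, 6.0)
g(y_2) = b*y + (c1 - a1*y)*x1 + (c2 - a2*y)*x2 = 23*3.2 + 2.8*0.0 + (-3.0)*6.0 = 73.6 + 0.0 - 18.0 = 55.6


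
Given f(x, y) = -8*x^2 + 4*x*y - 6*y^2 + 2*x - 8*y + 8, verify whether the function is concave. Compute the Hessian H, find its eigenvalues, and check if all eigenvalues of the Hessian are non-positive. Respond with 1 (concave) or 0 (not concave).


The Hessian of f(x,y) = -8*x^2 + 4*x*y - 6*y^2 + 2*x - 8*y + 8 is:
H = [[-16, 4], [4, -12]]
Trace = -16 - 12 = -28
Determinant = -16*-12 - (4)^2 = 176
Discriminant = (-28)^2 - 4*176 = 80.0
Eigenvalues: lambda_1 = -18.4721, lambda_2 = -9.5279
The function is concave.

1


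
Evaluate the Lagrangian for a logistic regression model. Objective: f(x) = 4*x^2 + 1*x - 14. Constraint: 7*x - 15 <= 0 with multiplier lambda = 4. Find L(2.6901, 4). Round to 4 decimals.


Step 1: Evaluate f(x).
f(2.6901) = 4*2.6901^2 + 1*2.6901 - 14 = 17.6367
Step 2: Evaluate g(x).
g(2.6901) = 7*2.6901 - 15 = 3.8307
Step 3: Compute Lagrangian.
L = 17.6367 + 4*3.8307 = 32.9595


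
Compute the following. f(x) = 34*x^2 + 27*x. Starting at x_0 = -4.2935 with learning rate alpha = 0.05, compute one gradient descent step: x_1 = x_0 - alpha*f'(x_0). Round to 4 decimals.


We compute the gradient at x_0 and apply the update.
f'(x) = 68*x + 27
f'(-4.2935) = 68*-4.2935 + 27 = -264.958
x_1 = -4.2935 - 0.05*-264.958 = 8.9544


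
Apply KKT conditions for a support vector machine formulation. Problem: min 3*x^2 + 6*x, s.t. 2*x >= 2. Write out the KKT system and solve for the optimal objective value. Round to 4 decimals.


Step 1: Try lambda = 0 (constraint inactive).
x_unc = -6/(2*3) = -1.0
Check: 2*-1.0 = -2.0 < 2 -- violated!
Step 2: Constraint must be active: 2*x = 2
x* = 2/2 = 1.0
lambda = (2*3*1.0 + 6)/2 = 6.0
Step 3: Compute optimal value.
f(x*) = 3*1.0^2 + 6*1.0 = 9.0


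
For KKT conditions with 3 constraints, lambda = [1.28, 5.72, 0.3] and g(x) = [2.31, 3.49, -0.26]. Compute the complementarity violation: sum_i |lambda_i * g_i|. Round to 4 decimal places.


KKT complementary slackness check:
lambda_1 * g_1 = 1.28 * 2.31 = 2.9568
lambda_2 * g_2 = 5.72 * 3.49 = 19.9628
lambda_3 * g_3 = 0.3 * -0.26 = -0.078
Total violation = 2.9568 + 19.9628 + 0.078 = 22.9976


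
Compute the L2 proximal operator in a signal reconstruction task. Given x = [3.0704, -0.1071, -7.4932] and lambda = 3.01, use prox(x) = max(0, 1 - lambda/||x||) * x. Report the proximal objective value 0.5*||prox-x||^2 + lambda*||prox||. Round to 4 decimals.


Step 1: Compute ||x||.
||x|| = 8.0986
Step 2: Compute scaling factor.
scale = max(0, 1 - 3.01/8.0986) = 0.6283
Step 3: prox(x) = [1.9292, -0.0673, -4.7082]
||prox(x)|| = 5.0886
Step 4: Proximal objective.
0.5*||prox-x||^2 = 4.5301
lambda*||prox|| = 15.3167
Total = 19.8467


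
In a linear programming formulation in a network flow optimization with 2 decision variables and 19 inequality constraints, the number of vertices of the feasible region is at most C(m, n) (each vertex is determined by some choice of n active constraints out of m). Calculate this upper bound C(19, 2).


Each vertex corresponds to some choice of n active constraints out of m, so the number of vertices is at most C(m, n) = m! / (n!(m-n)!).
m = 19, n = 2
Numerator: 19 * 18
Denominator: 2! = 2
C(19, 2) = 171


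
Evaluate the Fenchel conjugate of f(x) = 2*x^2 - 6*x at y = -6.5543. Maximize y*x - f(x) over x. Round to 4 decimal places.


f*(y) = sup_x {y*x - a*x^2 - b*x} = sup_x {(y-b)*x - a*x^2}
FOC: (y - b) - 2a*x = 0 => x* = (y - b)/(2a)
x* = (-6.5543 + 6)/(2*2) = -0.1386
f*(-6.5543) = (y-b)^2/(4a) = (-6.5543 + 6)^2/(4*2)
= 0.3072/8 = 0.0384


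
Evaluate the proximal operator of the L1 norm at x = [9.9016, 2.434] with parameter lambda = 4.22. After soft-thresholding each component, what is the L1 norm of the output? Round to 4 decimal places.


Soft-thresholding with lambda = 4.22:
prox(9.9016) = sign(9.9016)*max(|9.9016| - 4.22, 0) = 5.6816
prox(2.434) = sign(2.434)*max(|2.434| - 4.22, 0) = 0.0
prox(x) = [5.6816, 0.0]
||prox(x)||_1 = 5.6816 + 0.0 = 5.6816


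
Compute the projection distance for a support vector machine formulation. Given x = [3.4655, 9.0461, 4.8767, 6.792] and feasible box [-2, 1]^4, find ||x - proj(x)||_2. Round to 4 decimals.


Project each component onto [-2, 1].
clip(3.4655) = 1.0, clip(9.0461) = 1.0, clip(4.8767) = 1.0, clip(6.792) = 1.0
Projection = [1.0, 1.0, 1.0, 1.0]
Squared diffs: [6.0787, 64.7397, 15.0288, 33.5473]
Distance = sqrt(119.3945) = 10.9268


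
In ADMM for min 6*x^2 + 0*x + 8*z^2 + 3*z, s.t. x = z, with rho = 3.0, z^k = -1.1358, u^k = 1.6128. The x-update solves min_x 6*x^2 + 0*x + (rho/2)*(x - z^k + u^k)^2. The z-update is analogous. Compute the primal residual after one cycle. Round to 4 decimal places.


ADMM iteration with rho = 3.0, z^k = -1.1358, u^k = 1.6128
Step 1: x-update.
Minimize 6*x^2 + 0*x + (3.0/2)*(x + 1.1358 + 1.6128)^2
FOC: (2*6 + 3.0)*x = 0 + 3.0*(-1.1358 - 1.6128)
x^{k+1} = -0.5497
Step 2: z-update.
Minimize 8*z^2 + 3*z + (3.0/2)*(-0.5497 - z + 1.6128)^2
FOC: (2*8 + 3.0)*z = -3 + 3.0*(-0.5497 + 1.6128)
z^{k+1} = 0.01
Step 3: u-update.
u^{k+1} = 1.6128 - 0.5497 - 0.01 = 1.0531
Step 4: Primal residual = |-0.5497 - 0.01| = 0.5597


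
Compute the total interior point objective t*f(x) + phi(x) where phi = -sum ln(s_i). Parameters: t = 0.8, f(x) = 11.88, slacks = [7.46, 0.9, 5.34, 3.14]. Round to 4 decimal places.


Step 1: Compute log-barrier.
ln values: [2.0096, -0.1054, 1.6752, 1.1442]
phi = -(2.0096 - 0.1054 + 1.6752 + 1.1442) = -4.7236
Step 2: Compute augmented objective.
t*f(x) = 0.8*11.88 = 9.504
Total = 9.504 - 4.7236 = 4.7804


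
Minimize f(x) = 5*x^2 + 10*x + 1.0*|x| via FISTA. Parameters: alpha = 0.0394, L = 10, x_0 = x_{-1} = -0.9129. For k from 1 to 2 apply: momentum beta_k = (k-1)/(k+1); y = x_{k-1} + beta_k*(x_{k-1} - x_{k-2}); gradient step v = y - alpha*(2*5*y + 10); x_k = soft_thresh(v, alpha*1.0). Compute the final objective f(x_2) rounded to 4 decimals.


FISTA on f(x) = 5*x^2 + 10*x + 1.0*|x|
L = 10, alpha = 0.0394
Iteration 1: beta = 0.0, y = -0.9129 + 0.0*(-0.9129 + 0.9129) = -0.9129
  grad(y) = 0.871, v = y - alpha*grad = -0.9472
  prox(v) = soft_thresh(-0.9472, 0.0394) = -0.9078
Iteration 2: beta = 0.3333, y = -0.9078 + 0.3333*(-0.9078 + 0.9129) = -0.9061
  grad(y) = 0.9388, v = y - alpha*grad = -0.9431
  prox(v) = soft_thresh(-0.9431, 0.0394) = -0.9037
f(x_2) = 5*(-0.9037)^2 + 10*(-0.9037) + 1.0*|-0.9037| = -4.0499


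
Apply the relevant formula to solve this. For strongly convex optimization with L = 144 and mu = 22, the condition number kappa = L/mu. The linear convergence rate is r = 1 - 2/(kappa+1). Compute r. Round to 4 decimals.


Step 1: Compute the condition number.
kappa = L/mu = 144/22 = 6.5455
Step 2: Compute the convergence rate.
r = 1 - 2/(kappa + 1) = 1 - 2*mu/(L + mu) = (L - mu)/(L + mu) = 122/166 = 0.7349


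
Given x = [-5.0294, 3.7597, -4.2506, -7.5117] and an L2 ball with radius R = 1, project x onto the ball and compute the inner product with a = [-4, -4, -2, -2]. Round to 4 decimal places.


Step 1: Compute ||x|| (intermediates to 6 decimals).
||x|| = sqrt((-5.0294)^2 + 3.7597^2 + (-4.2506)^2 + (-7.5117)^2) = 10.673493
Step 2: Project.
Since ||x|| > R, scale = R/||x|| = 1/10.673493 = 0.09369, proj(x) = scale * x
proj(x) = [-0.471204, 0.352246, -0.398239, -0.703771]
Step 3: Dot product.
a^T * proj(x) = -4*(-0.471204) - 4*0.352246 - 2*(-0.398239) - 2*(-0.703771) = 2.6799


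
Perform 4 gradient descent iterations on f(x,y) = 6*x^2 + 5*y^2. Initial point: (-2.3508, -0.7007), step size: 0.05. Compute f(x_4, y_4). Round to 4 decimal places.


Gradient descent on f(x,y) = 6*x^2 + 5*y^2.
Starting point: (-2.3508, -0.7007), alpha = 0.05
Step 1: grad_x = 2*6*-2.3508 = -28.2096, grad_y = 2*5*-0.7007 = -7.007
  x_1 = -2.3508 - 0.05*-28.2096 = -0.9403
  y_1 = -0.7007 - 0.05*-7.007 = -0.3504
Step 2: grad_x = 2*6*-0.9403 = -11.2838, grad_y = 2*5*-0.3504 = -3.5035
  x_2 = -0.9403 - 0.05*-11.2838 = -0.3761
  y_2 = -0.3504 - 0.05*-3.5035 = -0.1752
Step 3: grad_x = 2*6*-0.3761 = -4.5135, grad_y = 2*5*-0.1752 = -1.7518
  x_3 = -0.3761 - 0.05*-4.5135 = -0.1505
  y_3 = -0.1752 - 0.05*-1.7518 = -0.0876
Step 4: grad_x = 2*6*-0.1505 = -1.8054, grad_y = 2*5*-0.0876 = -0.8759
  x_4 = -0.1505 - 0.05*-1.8054 = -0.0602
  y_4 = -0.0876 - 0.05*-0.8759 = -0.0438
f(-0.0602, -0.0438) = 6*(-0.0602)^2 + 5*(-0.0438)^2 = 0.0313


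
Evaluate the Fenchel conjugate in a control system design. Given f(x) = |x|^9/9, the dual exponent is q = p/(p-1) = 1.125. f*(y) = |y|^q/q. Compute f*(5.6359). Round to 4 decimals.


The conjugate exponent q satisfies 1/p + 1/q = 1.
p = 9, so q = 9/(9 - 1) = 1.125
|y|^q = 5.6359^1.125 = 6.9957
f*(5.6359) = 6.9957 / 1.125 = 6.2184


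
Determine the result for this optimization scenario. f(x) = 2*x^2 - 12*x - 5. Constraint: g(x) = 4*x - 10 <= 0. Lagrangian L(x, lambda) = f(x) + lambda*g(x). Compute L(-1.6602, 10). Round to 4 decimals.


Step 1: Evaluate f(x).
f(-1.6602) = 2*(-1.6602)^2 - 12*(-1.6602) - 5 = 20.4349
Step 2: Evaluate g(x).
g(-1.6602) = 4*-1.6602 - 10 = -16.6408
Step 3: Compute Lagrangian.
L = 20.4349 + 10*-16.6408 = -145.9731


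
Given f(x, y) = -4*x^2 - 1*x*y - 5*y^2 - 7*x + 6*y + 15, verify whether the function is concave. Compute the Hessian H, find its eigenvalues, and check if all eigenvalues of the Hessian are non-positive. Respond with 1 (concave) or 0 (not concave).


The Hessian of f(x,y) = -4*x^2 - 1*x*y - 5*y^2 - 7*x + 6*y + 15 is:
H = [[-8, -1], [-1, -10]]
Trace = -8 - 10 = -18
Determinant = -8*-10 - (-1)^2 = 79
Discriminant = (-18)^2 - 4*79 = 8.0
Eigenvalues: lambda_1 = -10.4142, lambda_2 = -7.5858
The function is concave.

1


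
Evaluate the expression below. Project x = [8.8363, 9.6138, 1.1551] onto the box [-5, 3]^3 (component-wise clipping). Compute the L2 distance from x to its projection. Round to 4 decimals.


Project each component onto [-5, 3].
clip(8.8363) = 3.0, clip(9.6138) = 3.0, clip(1.1551) = 1.1551
Projection = [3.0, 3.0, 1.1551]
Squared diffs: [34.0624, 43.7424, 0.0]
Distance = sqrt(77.8048) = 8.8207


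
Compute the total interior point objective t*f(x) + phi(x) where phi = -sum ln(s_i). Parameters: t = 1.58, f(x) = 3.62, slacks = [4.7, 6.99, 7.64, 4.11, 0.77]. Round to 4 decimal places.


Step 1: Compute log-barrier.
ln values: [1.5476, 1.9445, 2.0334, 1.4134, -0.2614]
phi = -(1.5476 + 1.9445 + 2.0334 + 1.4134 - 0.2614) = -6.6775
Step 2: Compute augmented objective.
t*f(x) = 1.58*3.62 = 5.7196
Total = 5.7196 - 6.6775 = -0.9579


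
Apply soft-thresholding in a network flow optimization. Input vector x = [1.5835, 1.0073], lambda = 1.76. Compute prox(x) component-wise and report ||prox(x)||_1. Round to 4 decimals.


Soft-thresholding with lambda = 1.76:
prox(1.5835) = sign(1.5835)*max(|1.5835| - 1.76, 0) = 0.0
prox(1.0073) = sign(1.0073)*max(|1.0073| - 1.76, 0) = 0.0
prox(x) = [0.0, 0.0]
||prox(x)||_1 = 0.0 + 0.0 = 0.0


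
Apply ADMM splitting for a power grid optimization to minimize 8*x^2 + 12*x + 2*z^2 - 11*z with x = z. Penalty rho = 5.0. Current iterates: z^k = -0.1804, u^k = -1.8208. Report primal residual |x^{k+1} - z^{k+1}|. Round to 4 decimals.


ADMM iteration with rho = 5.0, z^k = -0.1804, u^k = -1.8208
Step 1: x-update.
Minimize 8*x^2 + 12*x + (5.0/2)*(x + 0.1804 - 1.8208)^2
FOC: (2*8 + 5.0)*x = -12 + 5.0*(-0.1804 + 1.8208)
x^{k+1} = -0.1809
Step 2: z-update.
Minimize 2*z^2 - 11*z + (5.0/2)*(-0.1809 - z - 1.8208)^2
FOC: (2*2 + 5.0)*z = 11 + 5.0*(-0.1809 - 1.8208)
z^{k+1} = 0.1102
Step 3: u-update.
u^{k+1} = -1.8208 - 0.1809 - 0.1102 = -2.1118
Step 4: Primal residual = |-0.1809 - 0.1102| = 0.291


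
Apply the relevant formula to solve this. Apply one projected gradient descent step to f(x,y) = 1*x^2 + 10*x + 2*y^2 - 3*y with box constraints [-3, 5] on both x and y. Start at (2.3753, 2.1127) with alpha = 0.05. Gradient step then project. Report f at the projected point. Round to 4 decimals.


Step 1: Compute gradient at (2.3753, 2.1127).
grad_x = 2*1*2.3753 + 10 = 14.7506
grad_y = 2*2*2.1127 - 3 = 5.4508
Step 2: Gradient step.
x_raw = 2.3753 - 0.05*14.7506 = 1.6378
y_raw = 2.1127 - 0.05*5.4508 = 1.8402
Step 3: Project onto [-3, 5].
x_proj = clip(1.6378) = 1.6378
y_proj = clip(1.8402) = 1.8402
Step 4: Evaluate f.
f(1.6378, 1.8402) = 20.3119


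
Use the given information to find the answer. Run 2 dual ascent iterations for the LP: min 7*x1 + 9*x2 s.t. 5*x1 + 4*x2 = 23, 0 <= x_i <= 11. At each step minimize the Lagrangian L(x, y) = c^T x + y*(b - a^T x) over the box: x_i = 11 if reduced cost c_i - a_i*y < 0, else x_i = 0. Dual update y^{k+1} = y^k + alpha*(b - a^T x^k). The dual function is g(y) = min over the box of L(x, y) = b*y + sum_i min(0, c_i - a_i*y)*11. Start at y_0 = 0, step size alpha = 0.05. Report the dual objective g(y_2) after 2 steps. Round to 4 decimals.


Dual ascent for LP: min 7*x1 + 9*x2, 5*x1 + 4*x2 = 23, 0 <= x_i <= 11
Step 1: y^k = 0.0, reduced costs: (7.0, 9.0)
  x^k = (0.0, 0.0), subgradient = b - a^T x = 23.0
  y^{k+1} = 0.0 + 0.05*23.0 = 1.15
Step 2: y^k = 1.15, reduced costs: (1.25, 4.4)
  x^k = (0.0, 0.0), subgradient = b - a^T x = 23.0
  y^{k+1} = 1.15 + 0.05*23.0 = 2.3
Dual objective at y_2 = 2.3: reduced costs (-4.5, -0.2), box minimizer x = (11.0, 11.0)
g(y_2) = b*y + (c1 - a1*y)*x1 + (c2 - a2*y)*x2 = 23*2.3 + (-4.5)*11.0 + (-0.2)*11.0 = 52.9 - 49.5 - 2.2 = 1.2


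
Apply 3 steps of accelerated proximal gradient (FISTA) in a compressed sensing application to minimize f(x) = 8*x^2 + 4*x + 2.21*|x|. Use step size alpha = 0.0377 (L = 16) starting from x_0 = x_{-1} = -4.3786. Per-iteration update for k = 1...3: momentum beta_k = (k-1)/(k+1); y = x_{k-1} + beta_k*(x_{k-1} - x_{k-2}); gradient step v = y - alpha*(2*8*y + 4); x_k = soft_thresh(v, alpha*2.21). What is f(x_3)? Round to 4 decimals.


FISTA on f(x) = 8*x^2 + 4*x + 2.21*|x|
L = 16, alpha = 0.0377
Iteration 1: beta = 0.0, y = -4.3786 + 0.0*(-4.3786 + 4.3786) = -4.3786
  grad(y) = -66.0576, v = y - alpha*grad = -1.8882
  prox(v) = soft_thresh(-1.8882, 0.0833) = -1.8049
Iteration 2: beta = 0.3333, y = -1.8049 + 0.3333*(-1.8049 + 4.3786) = -0.947
  grad(y) = -11.1522, v = y - alpha*grad = -0.5266
  prox(v) = soft_thresh(-0.5266, 0.0833) = -0.4433
Iteration 3: beta = 0.5, y = -0.4433 + 0.5*(-0.4433 + 1.8049) = 0.2376
  grad(y) = 7.8011, v = y - alpha*grad = -0.0565
  prox(v) = soft_thresh(-0.0565, 0.0833) = 0.0
f(x_3) = 8*0.0^2 + 4*0.0 + 2.21*|0.0| = 0.0


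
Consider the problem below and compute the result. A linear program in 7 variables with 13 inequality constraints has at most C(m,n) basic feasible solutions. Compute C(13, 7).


Each vertex corresponds to some choice of n active constraints out of m, so the number of vertices is at most C(m, n) = m! / (n!(m-n)!).
m = 13, n = 7
Numerator: 13 * 12 * 11 * 10 * 9 * 8 * 7
Denominator: 7! = 5040
C(13, 7) = 1716


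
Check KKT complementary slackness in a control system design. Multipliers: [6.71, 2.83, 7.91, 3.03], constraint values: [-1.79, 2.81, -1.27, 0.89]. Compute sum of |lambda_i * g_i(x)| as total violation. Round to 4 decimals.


KKT complementary slackness check:
lambda_1 * g_1 = 6.71 * -1.79 = -12.0109
lambda_2 * g_2 = 2.83 * 2.81 = 7.9523
lambda_3 * g_3 = 7.91 * -1.27 = -10.0457
lambda_4 * g_4 = 3.03 * 0.89 = 2.6967
Total violation = 12.0109 + 7.9523 + 10.0457 + 2.6967 = 32.7056


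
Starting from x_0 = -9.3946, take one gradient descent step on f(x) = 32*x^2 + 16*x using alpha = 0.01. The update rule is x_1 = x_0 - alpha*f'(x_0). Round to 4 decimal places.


We compute the gradient at x_0 and apply the update.
f'(x) = 64*x + 16
f'(-9.3946) = 64*-9.3946 + 16 = -585.2544
x_1 = -9.3946 - 0.01*-585.2544 = -3.5421


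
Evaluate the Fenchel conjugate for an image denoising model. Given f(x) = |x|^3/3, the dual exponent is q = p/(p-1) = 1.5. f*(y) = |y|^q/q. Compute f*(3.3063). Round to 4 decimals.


The conjugate exponent q satisfies 1/p + 1/q = 1.
p = 3, so q = 3/(3 - 1) = 1.5
|y|^q = 3.3063^1.5 = 6.0119
f*(3.3063) = 6.0119 / 1.5 = 4.0079


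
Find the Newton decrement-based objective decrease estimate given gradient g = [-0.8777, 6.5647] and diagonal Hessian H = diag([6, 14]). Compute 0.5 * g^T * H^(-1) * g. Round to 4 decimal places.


Step 1: H is diagonal, so H^(-1) * g = [-0.1463, 0.4689].
Step 2: g^T H^(-1) g = sum_i g_i^2 / H_ii
  = (-0.8777)^2/6 + (6.5647)^2/14
  = 0.1284 + 3.0782 = 3.2066
Step 3: Objective decrease = 0.5 * g^T H^(-1) g = 1.6033


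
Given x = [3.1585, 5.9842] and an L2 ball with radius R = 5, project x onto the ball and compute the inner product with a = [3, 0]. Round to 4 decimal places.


Step 1: Compute ||x|| (intermediates to 6 decimals).
||x|| = sqrt(3.1585^2 + 5.9842^2) = 6.766592
Step 2: Project.
Since ||x|| > R, scale = R/||x|| = 5/6.766592 = 0.738924, proj(x) = scale * x
proj(x) = [2.333891, 4.421869]
Step 3: Dot product.
a^T * proj(x) = 3*2.333891 + 0*4.421869 = 7.0017


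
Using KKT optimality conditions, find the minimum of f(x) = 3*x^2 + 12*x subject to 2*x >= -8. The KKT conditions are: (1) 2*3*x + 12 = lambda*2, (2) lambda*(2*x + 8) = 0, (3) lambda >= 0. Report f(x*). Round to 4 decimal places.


Step 1: Try lambda = 0 (constraint inactive).
Stationarity: 2*3*x + 12 = 0
x* = -12/(2*3) = -2.0
Check constraint: 2*-2.0 = -4.0 >= -8 -- satisfied.
Step 2: Compute optimal value.
f(x*) = 3*(-2.0)^2 + 12*(-2.0) = -12.0


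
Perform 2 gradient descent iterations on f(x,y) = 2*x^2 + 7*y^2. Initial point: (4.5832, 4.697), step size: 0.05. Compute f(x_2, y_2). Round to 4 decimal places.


Gradient descent on f(x,y) = 2*x^2 + 7*y^2.
Starting point: (4.5832, 4.697), alpha = 0.05
Step 1: grad_x = 2*2*4.5832 = 18.3328, grad_y = 2*7*4.697 = 65.758
  x_1 = 4.5832 - 0.05*18.3328 = 3.6666
  y_1 = 4.697 - 0.05*65.758 = 1.4091
Step 2: grad_x = 2*2*3.6666 = 14.6662, grad_y = 2*7*1.4091 = 19.7274
  x_2 = 3.6666 - 0.05*14.6662 = 2.9332
  y_2 = 1.4091 - 0.05*19.7274 = 0.4227
f(2.9332, 0.4227) = 2*2.9332^2 + 7*0.4227^2 = 18.4588


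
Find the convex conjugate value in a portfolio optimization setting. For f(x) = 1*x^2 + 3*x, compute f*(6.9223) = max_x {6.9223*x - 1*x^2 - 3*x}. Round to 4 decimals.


f*(y) = sup_x {y*x - a*x^2 - b*x} = sup_x {(y-b)*x - a*x^2}
FOC: (y - b) - 2a*x = 0 => x* = (y - b)/(2a)
x* = (6.9223 - 3)/(2*1) = 1.9612
f*(6.9223) = (y-b)^2/(4a) = (6.9223 - 3)^2/(4*1)
= 15.3844/4 = 3.8461


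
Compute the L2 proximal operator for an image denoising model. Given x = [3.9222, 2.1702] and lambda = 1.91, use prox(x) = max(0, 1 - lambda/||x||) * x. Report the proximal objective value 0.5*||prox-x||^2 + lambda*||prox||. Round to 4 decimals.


Step 1: Compute ||x||.
||x|| = 4.4826
Step 2: Compute scaling factor.
scale = max(0, 1 - 1.91/4.4826) = 0.5739
Step 3: prox(x) = [2.251, 1.2455]
||prox(x)|| = 2.5726
Step 4: Proximal objective.
0.5*||prox-x||^2 = 1.8241
lambda*||prox|| = 4.9137
Total = 6.7377


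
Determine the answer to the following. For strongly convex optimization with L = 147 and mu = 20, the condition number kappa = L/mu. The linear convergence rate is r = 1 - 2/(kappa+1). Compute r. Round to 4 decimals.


Step 1: Compute the condition number.
kappa = L/mu = 147/20 = 7.35
Step 2: Compute the convergence rate.
r = 1 - 2/(kappa + 1) = 1 - 2*mu/(L + mu) = (L - mu)/(L + mu) = 127/167 = 0.7605


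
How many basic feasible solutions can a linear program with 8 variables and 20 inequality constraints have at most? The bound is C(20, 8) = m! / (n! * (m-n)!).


Each vertex corresponds to some choice of n active constraints out of m, so the number of vertices is at most C(m, n) = m! / (n!(m-n)!).
m = 20, n = 8
Numerator: 20 * 19 * 18 * 17 * 16 * 15 * 14 * 13
Denominator: 8! = 40320
C(20, 8) = 125970


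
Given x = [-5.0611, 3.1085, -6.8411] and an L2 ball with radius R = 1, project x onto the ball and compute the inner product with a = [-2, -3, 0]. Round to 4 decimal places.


Step 1: Compute ||x|| (intermediates to 6 decimals).
||x|| = sqrt((-5.0611)^2 + 3.1085^2 + (-6.8411)^2) = 9.059699
Step 2: Project.
Since ||x|| > R, scale = R/||x|| = 1/9.059699 = 0.110379, proj(x) = scale * x
proj(x) = [-0.558639, 0.343113, -0.755114]
Step 3: Dot product.
a^T * proj(x) = -2*(-0.558639) - 3*0.343113 + 0*(-0.755114) = 0.0879


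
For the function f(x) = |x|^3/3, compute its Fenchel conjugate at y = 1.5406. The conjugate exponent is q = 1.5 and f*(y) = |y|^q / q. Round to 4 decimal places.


The conjugate exponent q satisfies 1/p + 1/q = 1.
p = 3, so q = 3/(3 - 1) = 1.5
|y|^q = 1.5406^1.5 = 1.9122
f*(1.5406) = 1.9122 / 1.5 = 1.2748


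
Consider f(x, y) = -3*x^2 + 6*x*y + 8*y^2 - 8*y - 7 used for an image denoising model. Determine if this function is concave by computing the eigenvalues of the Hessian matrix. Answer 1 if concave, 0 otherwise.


The Hessian of f(x,y) = -3*x^2 + 6*x*y + 8*y^2 - 8*y - 7 is:
H = [[-6, 6], [6, 16]]
Trace = -6 + 16 = 10
Determinant = -6*16 - (6)^2 = -132
Discriminant = (10)^2 - 4*-132 = 628.0
Eigenvalues: lambda_1 = -7.53, lambda_2 = 17.53
The function is not concave.

0


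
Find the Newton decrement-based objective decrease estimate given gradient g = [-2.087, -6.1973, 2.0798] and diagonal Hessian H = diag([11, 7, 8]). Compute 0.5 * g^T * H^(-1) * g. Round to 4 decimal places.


Step 1: H is diagonal, so H^(-1) * g = [-0.1897, -0.8853, 0.26].
Step 2: g^T H^(-1) g = sum_i g_i^2 / H_ii
  = (-2.087)^2/11 + (-6.1973)^2/7 + (2.0798)^2/8
  = 0.396 + 5.4866 + 0.5407 = 6.4233
Step 3: Objective decrease = 0.5 * g^T H^(-1) g = 3.2117


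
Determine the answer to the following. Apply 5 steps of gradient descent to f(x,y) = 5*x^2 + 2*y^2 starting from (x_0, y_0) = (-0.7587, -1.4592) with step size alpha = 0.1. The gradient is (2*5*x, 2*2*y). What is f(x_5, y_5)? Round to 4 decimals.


Gradient descent on f(x,y) = 5*x^2 + 2*y^2.
Starting point: (-0.7587, -1.4592), alpha = 0.1
Step 1: grad_x = 2*5*-0.7587 = -7.587, grad_y = 2*2*-1.4592 = -5.8368
  x_1 = -0.7587 - 0.1*-7.587 = 0.0
  y_1 = -1.4592 - 0.1*-5.8368 = -0.8755
Step 2: grad_x = 2*5*0.0 = 0.0, grad_y = 2*2*-0.8755 = -3.5021
  x_2 = 0.0 - 0.1*0.0 = 0.0
  y_2 = -0.8755 - 0.1*-3.5021 = -0.5253
Step 3: grad_x = 2*5*0.0 = 0.0, grad_y = 2*2*-0.5253 = -2.1012
  x_3 = 0.0 - 0.1*0.0 = 0.0
  y_3 = -0.5253 - 0.1*-2.1012 = -0.3152
Step 4: grad_x = 2*5*0.0 = 0.0, grad_y = 2*2*-0.3152 = -1.2607
  x_4 = 0.0 - 0.1*0.0 = 0.0
  y_4 = -0.3152 - 0.1*-1.2607 = -0.1891
Step 5: grad_x = 2*5*0.0 = 0.0, grad_y = 2*2*-0.1891 = -0.7564
  x_5 = 0.0 - 0.1*0.0 = 0.0
  y_5 = -0.1891 - 0.1*-0.7564 = -0.1135
f(0.0, -0.1135) = 5*0.0^2 + 2*(-0.1135)^2 = 0.0257


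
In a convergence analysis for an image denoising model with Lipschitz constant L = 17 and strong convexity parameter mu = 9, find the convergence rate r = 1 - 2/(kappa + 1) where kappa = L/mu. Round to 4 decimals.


Step 1: Compute the condition number.
kappa = L/mu = 17/9 = 1.8889
Step 2: Compute the convergence rate.
r = 1 - 2/(kappa + 1) = 1 - 2*mu/(L + mu) = (L - mu)/(L + mu) = 8/26 = 0.3077


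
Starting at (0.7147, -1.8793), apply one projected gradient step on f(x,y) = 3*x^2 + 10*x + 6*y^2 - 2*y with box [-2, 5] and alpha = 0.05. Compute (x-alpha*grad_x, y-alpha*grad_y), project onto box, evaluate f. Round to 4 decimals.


Step 1: Compute gradient at (0.7147, -1.8793).
grad_x = 2*3*0.7147 + 10 = 14.2882
grad_y = 2*6*-1.8793 - 2 = -24.5516
Step 2: Gradient step.
x_raw = 0.7147 - 0.05*14.2882 = 0.0003
y_raw = -1.8793 - 0.05*-24.5516 = -0.6517
Step 3: Project onto [-2, 5].
x_proj = clip(0.0003) = 0.0003
y_proj = clip(-0.6517) = -0.6517
Step 4: Evaluate f.
f(0.0003, -0.6517) = 3.8548


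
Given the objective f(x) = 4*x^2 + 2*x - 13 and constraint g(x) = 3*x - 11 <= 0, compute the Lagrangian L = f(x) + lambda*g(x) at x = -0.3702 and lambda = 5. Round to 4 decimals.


Step 1: Evaluate f(x).
f(-0.3702) = 4*(-0.3702)^2 + 2*(-0.3702) - 13 = -13.1922
Step 2: Evaluate g(x).
g(-0.3702) = 3*-0.3702 - 11 = -12.1106
Step 3: Compute Lagrangian.
L = -13.1922 + 5*-12.1106 = -73.7452


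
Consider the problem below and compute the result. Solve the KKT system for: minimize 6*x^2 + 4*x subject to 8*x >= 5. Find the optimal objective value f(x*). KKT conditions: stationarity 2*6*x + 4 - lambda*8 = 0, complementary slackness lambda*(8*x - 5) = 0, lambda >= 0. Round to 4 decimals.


Step 1: Try lambda = 0 (constraint inactive).
x_unc = -4/(2*6) = -0.3333
Check: 8*-0.3333 = -2.6664 < 5 -- violated!
Step 2: Constraint must be active: 8*x = 5
x* = 5/8 = 0.625
lambda = (2*6*0.625 + 4)/8 = 1.4375
Step 3: Compute optimal value.
f(x*) = 6*0.625^2 + 4*0.625 = 4.8438


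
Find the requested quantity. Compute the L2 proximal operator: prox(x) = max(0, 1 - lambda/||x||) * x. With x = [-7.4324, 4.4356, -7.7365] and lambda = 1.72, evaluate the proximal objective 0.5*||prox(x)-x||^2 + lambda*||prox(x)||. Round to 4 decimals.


Step 1: Compute ||x||.
||x|| = 11.609
Step 2: Compute scaling factor.
scale = max(0, 1 - 1.72/11.609) = 0.8518
Step 3: prox(x) = [-6.3312, 3.7784, -6.5903]
||prox(x)|| = 9.889
Step 4: Proximal objective.
0.5*||prox-x||^2 = 1.4792
lambda*||prox|| = 17.0091
Total = 18.4883


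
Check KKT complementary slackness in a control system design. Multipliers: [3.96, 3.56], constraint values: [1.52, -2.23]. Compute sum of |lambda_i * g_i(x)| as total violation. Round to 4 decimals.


KKT complementary slackness check:
lambda_1 * g_1 = 3.96 * 1.52 = 6.0192
lambda_2 * g_2 = 3.56 * -2.23 = -7.9388
Total violation = 6.0192 + 7.9388 = 13.958


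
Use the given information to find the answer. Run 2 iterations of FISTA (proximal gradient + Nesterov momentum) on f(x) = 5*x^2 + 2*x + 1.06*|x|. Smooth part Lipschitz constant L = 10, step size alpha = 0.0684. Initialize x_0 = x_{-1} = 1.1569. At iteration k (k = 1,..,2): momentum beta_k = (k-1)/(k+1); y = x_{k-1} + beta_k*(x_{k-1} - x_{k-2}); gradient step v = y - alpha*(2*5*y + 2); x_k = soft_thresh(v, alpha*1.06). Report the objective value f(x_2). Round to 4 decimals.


FISTA on f(x) = 5*x^2 + 2*x + 1.06*|x|
L = 10, alpha = 0.0684
Iteration 1: beta = 0.0, y = 1.1569 + 0.0*(1.1569 - 1.1569) = 1.1569
  grad(y) = 13.569, v = y - alpha*grad = 0.2288
  prox(v) = soft_thresh(0.2288, 0.0725) = 0.1563
Iteration 2: beta = 0.3333, y = 0.1563 + 0.3333*(0.1563 - 1.1569) = -0.1773
  grad(y) = 0.2274, v = y - alpha*grad = -0.1928
  prox(v) = soft_thresh(-0.1928, 0.0725) = -0.1203
f(x_2) = 5*(-0.1203)^2 + 2*(-0.1203) + 1.06*|-0.1203| = -0.0407


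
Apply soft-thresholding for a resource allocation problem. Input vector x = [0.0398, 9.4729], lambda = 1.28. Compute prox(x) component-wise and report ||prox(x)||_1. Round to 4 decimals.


Soft-thresholding with lambda = 1.28:
prox(0.0398) = sign(0.0398)*max(|0.0398| - 1.28, 0) = 0.0
prox(9.4729) = sign(9.4729)*max(|9.4729| - 1.28, 0) = 8.1929
prox(x) = [0.0, 8.1929]
||prox(x)||_1 = 0.0 + 8.1929 = 8.1929


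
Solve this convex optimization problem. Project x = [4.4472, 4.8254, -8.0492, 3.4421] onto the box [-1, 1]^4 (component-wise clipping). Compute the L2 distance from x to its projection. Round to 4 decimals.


Project each component onto [-1, 1].
clip(4.4472) = 1.0, clip(4.8254) = 1.0, clip(-8.0492) = -1.0, clip(3.4421) = 1.0
Projection = [1.0, 1.0, -1.0, 1.0]
Squared diffs: [11.8832, 14.6337, 49.6912, 5.9639]
Distance = sqrt(82.172) = 9.0649


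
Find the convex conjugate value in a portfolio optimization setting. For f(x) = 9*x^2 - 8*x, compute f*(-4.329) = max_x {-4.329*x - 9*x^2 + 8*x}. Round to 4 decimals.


f*(y) = sup_x {y*x - a*x^2 - b*x} = sup_x {(y-b)*x - a*x^2}
FOC: (y - b) - 2a*x = 0 => x* = (y - b)/(2a)
x* = (-4.329 + 8)/(2*9) = 0.2039
f*(-4.329) = (y-b)^2/(4a) = (-4.329 + 8)^2/(4*9)
= 13.4762/36 = 0.3743


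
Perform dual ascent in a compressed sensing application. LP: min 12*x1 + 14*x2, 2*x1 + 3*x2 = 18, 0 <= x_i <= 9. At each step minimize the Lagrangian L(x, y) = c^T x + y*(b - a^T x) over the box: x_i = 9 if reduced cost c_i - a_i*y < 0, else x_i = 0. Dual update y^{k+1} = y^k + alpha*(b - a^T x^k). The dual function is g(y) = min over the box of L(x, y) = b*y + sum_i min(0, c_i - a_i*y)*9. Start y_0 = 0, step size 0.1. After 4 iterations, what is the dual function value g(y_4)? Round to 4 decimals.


Dual ascent for LP: min 12*x1 + 14*x2, 2*x1 + 3*x2 = 18, 0 <= x_i <= 9
Step 1: y^k = 0.0, reduced costs: (12.0, 14.0)
  x^k = (0.0, 0.0), subgradient = b - a^T x = 18.0
  y^{k+1} = 0.0 + 0.1*18.0 = 1.8
Step 2: y^k = 1.8, reduced costs: (8.4, 8.6)
  x^k = (0.0, 0.0), subgradient = b - a^T x = 18.0
  y^{k+1} = 1.8 + 0.1*18.0 = 3.6
Step 3: y^k = 3.6, reduced costs: (4.8, 3.2)
  x^k = (0.0, 0.0), subgradient = b - a^T x = 18.0
  y^{k+1} = 3.6 + 0.1*18.0 = 5.4
Step 4: y^k = 5.4, reduced costs: (1.2, -2.2)
  x^k = (0.0, 9.0), subgradient = b - a^T x = -9.0
  y^{k+1} = 5.4 + 0.1*-9.0 = 4.5
Dual objective at y_4 = 4.5: reduced costs (3.0, 0.5), box minimizer x = (0.0, 0.0)
g(y_4) = b*y + (c1 - a1*y)*x1 + (c2 - a2*y)*x2 = 18*4.5 + 3.0*0.0 + 0.5*0.0 = 81.0 + 0.0 + 0.0 = 81.0


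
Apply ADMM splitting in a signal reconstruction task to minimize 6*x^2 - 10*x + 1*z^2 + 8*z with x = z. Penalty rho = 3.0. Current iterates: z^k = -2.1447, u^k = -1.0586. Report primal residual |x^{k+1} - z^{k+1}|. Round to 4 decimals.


ADMM iteration with rho = 3.0, z^k = -2.1447, u^k = -1.0586
Step 1: x-update.
Minimize 6*x^2 - 10*x + (3.0/2)*(x + 2.1447 - 1.0586)^2
FOC: (2*6 + 3.0)*x = 10 + 3.0*(-2.1447 + 1.0586)
x^{k+1} = 0.4494
Step 2: z-update.
Minimize 1*z^2 + 8*z + (3.0/2)*(0.4494 - z - 1.0586)^2
FOC: (2*1 + 3.0)*z = -8 + 3.0*(0.4494 - 1.0586)
z^{k+1} = -1.9655
Step 3: u-update.
u^{k+1} = -1.0586 + 0.4494 + 1.9655 = 1.3563
Step 4: Primal residual = |0.4494 + 1.9655| = 2.4149


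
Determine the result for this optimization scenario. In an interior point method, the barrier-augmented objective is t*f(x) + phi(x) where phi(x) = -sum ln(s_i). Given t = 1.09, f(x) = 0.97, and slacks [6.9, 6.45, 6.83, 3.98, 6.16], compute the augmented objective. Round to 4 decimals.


Step 1: Compute log-barrier.
ln values: [1.9315, 1.8641, 1.9213, 1.3813, 1.8181]
phi = -(1.9315 + 1.8641 + 1.9213 + 1.3813 + 1.8181) = -8.9163
Step 2: Compute augmented objective.
t*f(x) = 1.09*0.97 = 1.0573
Total = 1.0573 - 8.9163 = -7.859


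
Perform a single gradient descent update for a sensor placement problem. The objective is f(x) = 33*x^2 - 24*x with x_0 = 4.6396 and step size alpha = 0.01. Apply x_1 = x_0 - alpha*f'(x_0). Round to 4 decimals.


We compute the gradient at x_0 and apply the update.
f'(x) = 66*x - 24
f'(4.6396) = 66*4.6396 - 24 = 282.2136
x_1 = 4.6396 - 0.01*282.2136 = 1.8175


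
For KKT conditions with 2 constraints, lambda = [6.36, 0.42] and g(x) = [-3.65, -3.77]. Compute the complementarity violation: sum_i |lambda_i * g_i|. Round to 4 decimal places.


KKT complementary slackness check:
lambda_1 * g_1 = 6.36 * -3.65 = -23.214
lambda_2 * g_2 = 0.42 * -3.77 = -1.5834
Total violation = 23.214 + 1.5834 = 24.7974


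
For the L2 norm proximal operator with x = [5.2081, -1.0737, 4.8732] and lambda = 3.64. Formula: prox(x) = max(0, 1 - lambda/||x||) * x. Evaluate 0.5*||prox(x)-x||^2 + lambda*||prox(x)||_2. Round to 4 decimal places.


Step 1: Compute ||x||.
||x|| = 7.2129
Step 2: Compute scaling factor.
scale = max(0, 1 - 3.64/7.2129) = 0.4953
Step 3: prox(x) = [2.5798, -0.5319, 2.4139]
||prox(x)|| = 3.5729
Step 4: Proximal objective.
0.5*||prox-x||^2 = 6.6248
lambda*||prox|| = 13.0054
Total = 19.63


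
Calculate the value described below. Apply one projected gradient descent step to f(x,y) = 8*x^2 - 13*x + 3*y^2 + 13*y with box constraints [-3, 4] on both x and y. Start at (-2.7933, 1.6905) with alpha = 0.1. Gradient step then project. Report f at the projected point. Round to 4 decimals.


Step 1: Compute gradient at (-2.7933, 1.6905).
grad_x = 2*8*-2.7933 - 13 = -57.6928
grad_y = 2*3*1.6905 + 13 = 23.143
Step 2: Gradient step.
x_raw = -2.7933 - 0.1*-57.6928 = 2.976
y_raw = 1.6905 - 0.1*23.143 = -0.6238
Step 3: Project onto [-3, 4].
x_proj = clip(2.976) = 2.976
y_proj = clip(-0.6238) = -0.6238
Step 4: Evaluate f.
f(2.976, -0.6238) = 25.2219


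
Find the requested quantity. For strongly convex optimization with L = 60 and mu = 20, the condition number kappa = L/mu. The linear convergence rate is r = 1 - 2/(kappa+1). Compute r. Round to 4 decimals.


Step 1: Compute the condition number.
kappa = L/mu = 60/20 = 3.0
Step 2: Compute the convergence rate.
r = 1 - 2/(kappa + 1) = 1 - 2*mu/(L + mu) = (L - mu)/(L + mu) = 40/80 = 0.5


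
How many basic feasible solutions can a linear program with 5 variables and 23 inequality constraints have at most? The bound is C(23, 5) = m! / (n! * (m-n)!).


Each vertex corresponds to some choice of n active constraints out of m, so the number of vertices is at most C(m, n) = m! / (n!(m-n)!).
m = 23, n = 5
Numerator: 23 * 22 * 21 * 20 * 19
Denominator: 5! = 120
C(23, 5) = 33649


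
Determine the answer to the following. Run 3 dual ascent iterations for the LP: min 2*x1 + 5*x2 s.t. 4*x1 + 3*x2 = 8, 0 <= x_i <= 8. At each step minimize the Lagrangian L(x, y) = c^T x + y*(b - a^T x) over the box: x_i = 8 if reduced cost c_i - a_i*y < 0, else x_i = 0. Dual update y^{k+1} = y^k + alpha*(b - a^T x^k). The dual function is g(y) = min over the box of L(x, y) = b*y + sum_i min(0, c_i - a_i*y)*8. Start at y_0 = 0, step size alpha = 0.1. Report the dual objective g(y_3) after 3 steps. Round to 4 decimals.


Dual ascent for LP: min 2*x1 + 5*x2, 4*x1 + 3*x2 = 8, 0 <= x_i <= 8
Step 1: y^k = 0.0, reduced costs: (2.0, 5.0)
  x^k = (0.0, 0.0), subgradient = b - a^T x = 8.0
  y^{k+1} = 0.0 + 0.1*8.0 = 0.8
Step 2: y^k = 0.8, reduced costs: (-1.2, 2.6)
  x^k = (8.0, 0.0), subgradient = b - a^T x = -24.0
  y^{k+1} = 0.8 + 0.1*-24.0 = -1.6
Step 3: y^k = -1.6, reduced costs: (8.4, 9.8)
  x^k = (0.0, 0.0), subgradient = b - a^T x = 8.0
  y^{k+1} = -1.6 + 0.1*8.0 = -0.8
Dual objective at y_3 = -0.8: reduced costs (5.2, 7.4), box minimizer x = (0.0, 0.0)
g(y_3) = b*y + (c1 - a1*y)*x1 + (c2 - a2*y)*x2 = 8*(-0.8) + 5.2*0.0 + 7.4*0.0 = -6.4 + 0.0 + 0.0 = -6.4


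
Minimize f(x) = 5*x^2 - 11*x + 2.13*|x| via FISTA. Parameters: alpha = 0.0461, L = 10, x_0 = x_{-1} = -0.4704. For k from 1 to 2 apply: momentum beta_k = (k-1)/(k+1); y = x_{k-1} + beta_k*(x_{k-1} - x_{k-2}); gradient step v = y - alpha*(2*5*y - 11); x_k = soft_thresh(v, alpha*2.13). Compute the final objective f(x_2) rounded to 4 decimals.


FISTA on f(x) = 5*x^2 - 11*x + 2.13*|x|
L = 10, alpha = 0.0461
Iteration 1: beta = 0.0, y = -0.4704 + 0.0*(-0.4704 + 0.4704) = -0.4704
  grad(y) = -15.704, v = y - alpha*grad = 0.2536
  prox(v) = soft_thresh(0.2536, 0.0982) = 0.1554
Iteration 2: beta = 0.3333, y = 0.1554 + 0.3333*(0.1554 + 0.4704) = 0.3639
  grad(y) = -7.3605, v = y - alpha*grad = 0.7033
  prox(v) = soft_thresh(0.7033, 0.0982) = 0.6051
f(x_2) = 5*0.6051^2 - 11*0.6051 + 2.13*|0.6051| = -3.5364


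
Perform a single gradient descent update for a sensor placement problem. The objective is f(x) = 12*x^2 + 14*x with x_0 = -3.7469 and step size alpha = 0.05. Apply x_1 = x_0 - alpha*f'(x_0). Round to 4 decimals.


We compute the gradient at x_0 and apply the update.
f'(x) = 24*x + 14
f'(-3.7469) = 24*-3.7469 + 14 = -75.9256
x_1 = -3.7469 - 0.05*-75.9256 = 0.0494


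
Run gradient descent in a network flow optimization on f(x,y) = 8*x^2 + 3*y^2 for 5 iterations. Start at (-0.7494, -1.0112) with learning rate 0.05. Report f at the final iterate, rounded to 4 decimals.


Gradient descent on f(x,y) = 8*x^2 + 3*y^2.
Starting point: (-0.7494, -1.0112), alpha = 0.05
Step 1: grad_x = 2*8*-0.7494 = -11.9904, grad_y = 2*3*-1.0112 = -6.0672
  x_1 = -0.7494 - 0.05*-11.9904 = -0.1499
  y_1 = -1.0112 - 0.05*-6.0672 = -0.7078
Step 2: grad_x = 2*8*-0.1499 = -2.3981, grad_y = 2*3*-0.7078 = -4.247
  x_2 = -0.1499 - 0.05*-2.3981 = -0.03
  y_2 = -0.7078 - 0.05*-4.247 = -0.4955
Step 3: grad_x = 2*8*-0.03 = -0.4796, grad_y = 2*3*-0.4955 = -2.9729
  x_3 = -0.03 - 0.05*-0.4796 = -0.006
  y_3 = -0.4955 - 0.05*-2.9729 = -0.3468
Step 4: grad_x = 2*8*-0.006 = -0.0959, grad_y = 2*3*-0.3468 = -2.081
  x_4 = -0.006 - 0.05*-0.0959 = -0.0012
  y_4 = -0.3468 - 0.05*-2.081 = -0.2428
Step 5: grad_x = 2*8*-0.0012 = -0.0192, grad_y = 2*3*-0.2428 = -1.4567
  x_5 = -0.0012 - 0.05*-0.0192 = -0.0002
  y_5 = -0.2428 - 0.05*-1.4567 = -0.17
f(-0.0002, -0.17) = 8*(-0.0002)^2 + 3*(-0.17)^2 = 0.0867


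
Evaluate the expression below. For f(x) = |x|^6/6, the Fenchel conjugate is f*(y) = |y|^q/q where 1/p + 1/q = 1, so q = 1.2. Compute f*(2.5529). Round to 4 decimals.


The conjugate exponent q satisfies 1/p + 1/q = 1.
p = 6, so q = 6/(6 - 1) = 1.2
|y|^q = 2.5529^1.2 = 3.0792
f*(2.5529) = 3.0792 / 1.2 = 2.566


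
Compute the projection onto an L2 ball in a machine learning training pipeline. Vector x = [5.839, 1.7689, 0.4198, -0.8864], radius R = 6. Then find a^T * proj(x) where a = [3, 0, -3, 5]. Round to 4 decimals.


Step 1: Compute ||x|| (intermediates to 6 decimals).
||x|| = sqrt(5.839^2 + 1.7689^2 + 0.4198^2 + (-0.8864)^2) = 6.17939
Step 2: Project.
Since ||x|| > R, scale = R/||x|| = 6/6.17939 = 0.97097, proj(x) = scale * x
proj(x) = [5.669494, 1.717549, 0.407613, -0.860668]
Step 3: Dot product.
a^T * proj(x) = 3*5.669494 + 0*1.717549 - 3*0.407613 + 5*(-0.860668) = 11.4823


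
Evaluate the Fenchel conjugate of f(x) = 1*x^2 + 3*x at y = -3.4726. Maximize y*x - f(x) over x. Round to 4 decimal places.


f*(y) = sup_x {y*x - a*x^2 - b*x} = sup_x {(y-b)*x - a*x^2}
FOC: (y - b) - 2a*x = 0 => x* = (y - b)/(2a)
x* = (-3.4726 - 3)/(2*1) = -3.2363
f*(-3.4726) = (y-b)^2/(4a) = (-3.4726 - 3)^2/(4*1)
= 41.8946/4 = 10.4736


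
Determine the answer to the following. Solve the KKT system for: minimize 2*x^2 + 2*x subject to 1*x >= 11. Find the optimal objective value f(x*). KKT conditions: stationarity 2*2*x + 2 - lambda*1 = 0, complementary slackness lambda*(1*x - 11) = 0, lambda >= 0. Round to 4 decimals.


Step 1: Try lambda = 0 (constraint inactive).
x_unc = -2/(2*2) = -0.5
Check: 1*-0.5 = -0.5 < 11 -- violated!
Step 2: Constraint must be active: 1*x = 11
x* = 11/1 = 11.0
lambda = (2*2*11.0 + 2)/1 = 46.0
Step 3: Compute optimal value.
f(x*) = 2*11.0^2 + 2*11.0 = 264.0


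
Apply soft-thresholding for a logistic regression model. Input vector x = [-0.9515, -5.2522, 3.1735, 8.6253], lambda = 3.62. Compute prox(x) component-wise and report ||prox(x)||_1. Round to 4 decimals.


Soft-thresholding with lambda = 3.62:
prox(-0.9515) = sign(-0.9515)*max(|-0.9515| - 3.62, 0) = 0.0
prox(-5.2522) = sign(-5.2522)*max(|-5.2522| - 3.62, 0) = -1.6322
prox(3.1735) = sign(3.1735)*max(|3.1735| - 3.62, 0) = 0.0
prox(8.6253) = sign(8.6253)*max(|8.6253| - 3.62, 0) = 5.0053
prox(x) = [0.0, -1.6322, 0.0, 5.0053]
||prox(x)||_1 = 0.0 + 1.6322 + 0.0 + 5.0053 = 6.6375


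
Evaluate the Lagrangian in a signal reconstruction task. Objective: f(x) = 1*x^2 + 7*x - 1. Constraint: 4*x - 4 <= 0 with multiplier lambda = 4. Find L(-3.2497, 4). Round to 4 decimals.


Step 1: Evaluate f(x).
f(-3.2497) = 1*(-3.2497)^2 + 7*(-3.2497) - 1 = -13.1873
Step 2: Evaluate g(x).
g(-3.2497) = 4*-3.2497 - 4 = -16.9988
Step 3: Compute Lagrangian.
L = -13.1873 + 4*-16.9988 = -81.1825
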